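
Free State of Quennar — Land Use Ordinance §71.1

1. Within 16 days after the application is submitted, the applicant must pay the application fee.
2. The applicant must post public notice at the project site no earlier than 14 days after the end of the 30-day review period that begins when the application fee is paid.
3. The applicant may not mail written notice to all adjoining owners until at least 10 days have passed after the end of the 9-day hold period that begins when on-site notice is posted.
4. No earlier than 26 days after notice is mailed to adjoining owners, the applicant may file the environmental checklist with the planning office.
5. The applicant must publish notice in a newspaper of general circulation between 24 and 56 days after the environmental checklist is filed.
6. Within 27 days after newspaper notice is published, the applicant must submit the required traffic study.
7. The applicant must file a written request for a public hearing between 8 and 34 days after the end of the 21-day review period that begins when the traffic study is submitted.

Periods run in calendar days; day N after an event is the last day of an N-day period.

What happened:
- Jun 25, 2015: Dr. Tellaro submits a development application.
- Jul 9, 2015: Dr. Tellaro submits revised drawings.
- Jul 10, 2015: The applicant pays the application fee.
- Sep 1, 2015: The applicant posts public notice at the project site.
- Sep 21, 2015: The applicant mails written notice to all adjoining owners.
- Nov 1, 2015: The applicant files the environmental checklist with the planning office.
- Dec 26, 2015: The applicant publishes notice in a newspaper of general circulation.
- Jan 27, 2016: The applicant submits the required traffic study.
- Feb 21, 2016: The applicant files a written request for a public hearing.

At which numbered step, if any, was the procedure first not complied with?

(1) due by Jun 25, 2015 + 16 days = Jul 11, 2015; completed Jul 10, 2015, before the deadline.
(2) permitted from Aug 9, 2015 + 14 days = Aug 23, 2015 onward; done Sep 1, 2015, after the minimum wait.
(3) permitted from Sep 10, 2015 + 10 days = Sep 20, 2015 onward; done Sep 21, 2015 — permitted.
(4) permitted from Sep 21, 2015 + 26 days = Oct 17, 2015 onward; done Nov 1, 2015 — permitted.
(5) the permitted window runs from Nov 1, 2015 + 24 = Nov 25, 2015 to Nov 1, 2015 + 56 = Dec 27, 2015; done Dec 26, 2015 — within the window.
(6) due by Dec 26, 2015 + 27 days = Jan 22, 2016; not done until Jan 27, 2016, 5 days after the deadline.
That is the first point of non-compliance.

Step 6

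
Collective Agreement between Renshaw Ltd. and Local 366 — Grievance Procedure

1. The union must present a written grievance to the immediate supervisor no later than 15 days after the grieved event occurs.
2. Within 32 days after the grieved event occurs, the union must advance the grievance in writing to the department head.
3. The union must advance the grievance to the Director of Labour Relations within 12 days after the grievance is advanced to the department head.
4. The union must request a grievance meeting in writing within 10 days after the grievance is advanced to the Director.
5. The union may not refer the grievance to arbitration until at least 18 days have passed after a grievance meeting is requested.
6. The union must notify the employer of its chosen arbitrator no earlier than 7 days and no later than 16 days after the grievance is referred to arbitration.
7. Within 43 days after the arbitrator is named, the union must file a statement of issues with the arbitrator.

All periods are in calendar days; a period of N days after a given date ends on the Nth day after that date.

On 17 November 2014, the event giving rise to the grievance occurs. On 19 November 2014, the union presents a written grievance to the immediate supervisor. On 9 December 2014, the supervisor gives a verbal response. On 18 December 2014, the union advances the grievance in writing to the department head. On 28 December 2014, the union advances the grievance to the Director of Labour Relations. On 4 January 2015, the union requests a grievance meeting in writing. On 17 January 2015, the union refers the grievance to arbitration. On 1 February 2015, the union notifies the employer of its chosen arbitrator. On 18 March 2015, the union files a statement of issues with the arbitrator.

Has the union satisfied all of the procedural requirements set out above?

Step 1 — counting 15 days from 17 November 2014 (when the grieved event occurs) gives a deadline of 2 December 2014; done 19 November 2014 — timely.
Step 2 — counting 32 days from 17 November 2014 (when the grieved event occurs) gives a deadline of 19 December 2014; 18 December 2014 is within that limit.
Step 3 — counting 12 days from 18 December 2014 (when the grievance is advanced to the department head) gives a deadline of 30 December 2014; 28 December 2014 is within that limit.
Step 4 — counting 10 days from 28 December 2014 (when the grievance is advanced to the Director) gives a deadline of 7 January 2015; done 4 January 2015 — timely.
Step 5 — must wait 18 days from 4 January 2015 (when a grievance meeting is requested), so not before 22 January 2015; done 17 January 2015 — 5 days too early.
The procedure was therefore not followed at step 5.

No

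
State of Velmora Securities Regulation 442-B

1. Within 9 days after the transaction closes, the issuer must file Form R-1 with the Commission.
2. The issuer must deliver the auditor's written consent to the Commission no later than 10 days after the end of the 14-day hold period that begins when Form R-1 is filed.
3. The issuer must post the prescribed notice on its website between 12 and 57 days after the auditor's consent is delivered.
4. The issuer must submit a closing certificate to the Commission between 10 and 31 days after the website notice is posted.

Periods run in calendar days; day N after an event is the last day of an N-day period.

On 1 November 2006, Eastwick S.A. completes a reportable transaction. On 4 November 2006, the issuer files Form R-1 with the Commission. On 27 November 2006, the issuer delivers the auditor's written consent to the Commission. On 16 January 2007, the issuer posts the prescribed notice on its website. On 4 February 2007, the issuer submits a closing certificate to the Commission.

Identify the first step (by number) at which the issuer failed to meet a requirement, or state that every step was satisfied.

Step 1 — counting 9 days from 1 November 2006 (when the transaction closes) gives a deadline of 10 November 2006; completed 4 November 2006, before the deadline.
Step 2 — counting 10 days from 18 November 2006 (end of the 14-day hold period, which began when Form R-1 is filed on 4 November 2006) gives a deadline of 28 November 2006; completed 27 November 2006, before the deadline.
Step 3 — 12 and 57 days from 27 November 2006 (when the auditor's consent is delivered) are 9 December 2006 and 23 January 2007 respectively; done 16 January 2007 — within the window.
Step 4 — 10 and 31 days from 16 January 2007 (when the website notice is posted) are 26 January 2007 and 16 February 2007 respectively; 4 February 2007 falls inside that range.

None — every step was satisfied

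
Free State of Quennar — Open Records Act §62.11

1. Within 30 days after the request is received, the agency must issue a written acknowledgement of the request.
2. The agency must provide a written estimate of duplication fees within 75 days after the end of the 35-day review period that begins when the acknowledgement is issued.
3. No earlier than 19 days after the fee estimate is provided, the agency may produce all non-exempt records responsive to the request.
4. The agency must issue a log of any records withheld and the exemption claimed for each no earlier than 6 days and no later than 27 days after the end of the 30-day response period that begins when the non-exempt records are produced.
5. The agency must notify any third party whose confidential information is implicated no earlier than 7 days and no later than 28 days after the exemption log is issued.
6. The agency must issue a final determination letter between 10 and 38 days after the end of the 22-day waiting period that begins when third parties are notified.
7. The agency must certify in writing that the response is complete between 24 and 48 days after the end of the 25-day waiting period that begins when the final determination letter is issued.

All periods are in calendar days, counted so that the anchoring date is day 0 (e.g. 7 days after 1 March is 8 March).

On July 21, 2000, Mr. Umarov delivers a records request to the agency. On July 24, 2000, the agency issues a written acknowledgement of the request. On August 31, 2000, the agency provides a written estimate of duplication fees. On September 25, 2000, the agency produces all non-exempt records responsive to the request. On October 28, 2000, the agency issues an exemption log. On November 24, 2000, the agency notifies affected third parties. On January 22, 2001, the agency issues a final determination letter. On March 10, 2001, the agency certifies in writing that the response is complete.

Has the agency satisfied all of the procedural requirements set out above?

No

Step 1 — counting 30 days from July 21, 2000 (when the request is received) gives a deadline of August 20, 2000; completed July 24, 2000, before the deadline.
Step 2 — counting 75 days from August 28, 2000 (end of the 35-day review period, which began when the acknowledgement is issued on July 24, 2000) gives a deadline of November 11, 2000; August 31, 2000 is within that limit.
Step 3 — must wait 19 days from August 31, 2000 (when the fee estimate is provided), so not before September 19, 2000; done September 25, 2000, after the minimum wait.
Step 4 — 6 and 27 days from October 25, 2000 (end of the 30-day response period, which began when the non-exempt records are produced on September 25, 2000) are October 31, 2000 and November 21, 2000 respectively; done October 28, 2000 — 3 days before the window opened.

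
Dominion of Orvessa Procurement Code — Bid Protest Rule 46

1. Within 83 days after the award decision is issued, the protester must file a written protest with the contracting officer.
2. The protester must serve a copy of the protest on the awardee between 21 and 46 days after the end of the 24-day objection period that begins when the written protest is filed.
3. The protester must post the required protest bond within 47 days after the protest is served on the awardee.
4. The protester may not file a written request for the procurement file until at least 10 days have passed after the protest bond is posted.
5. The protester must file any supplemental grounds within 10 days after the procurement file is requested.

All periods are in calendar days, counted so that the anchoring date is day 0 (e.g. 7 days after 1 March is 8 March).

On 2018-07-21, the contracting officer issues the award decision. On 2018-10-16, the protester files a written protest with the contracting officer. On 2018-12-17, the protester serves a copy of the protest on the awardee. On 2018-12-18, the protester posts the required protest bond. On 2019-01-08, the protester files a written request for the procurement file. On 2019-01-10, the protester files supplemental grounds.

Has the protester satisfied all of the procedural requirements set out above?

(1) due by 2018-07-21 + 83 days = 2018-10-12; not done until 2018-10-16, 4 days after the deadline.
Later steps need not be reached.

No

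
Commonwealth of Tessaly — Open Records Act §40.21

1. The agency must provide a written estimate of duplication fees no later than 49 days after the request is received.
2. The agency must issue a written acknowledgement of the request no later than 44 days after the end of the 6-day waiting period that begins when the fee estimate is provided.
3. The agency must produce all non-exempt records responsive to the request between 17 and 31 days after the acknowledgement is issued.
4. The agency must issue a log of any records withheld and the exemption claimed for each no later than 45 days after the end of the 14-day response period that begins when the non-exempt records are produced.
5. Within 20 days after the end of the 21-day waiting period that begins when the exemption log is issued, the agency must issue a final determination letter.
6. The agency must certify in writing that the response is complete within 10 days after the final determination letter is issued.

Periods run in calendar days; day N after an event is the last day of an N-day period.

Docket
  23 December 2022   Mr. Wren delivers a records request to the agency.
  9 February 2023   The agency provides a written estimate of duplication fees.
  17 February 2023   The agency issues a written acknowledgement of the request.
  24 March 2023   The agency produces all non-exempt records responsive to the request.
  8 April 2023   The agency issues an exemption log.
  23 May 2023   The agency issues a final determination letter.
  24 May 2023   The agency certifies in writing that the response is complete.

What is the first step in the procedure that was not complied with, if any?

Step 1: 49 days after 23 December 2022 (when the request is received) is 10 February 2023; 9 February 2023 is within that limit.
Step 2: 44 days after 15 February 2023 (end of the 6-day waiting period, which began when the fee estimate is provided on 9 February 2023) is 31 March 2023; 17 February 2023 is within that limit.
Step 3: the window is 17–31 days after 17 February 2023 (when the acknowledgement is issued), so 6 March 2023 through 20 March 2023; 24 March 2023 is 4 days past the end of the window.
Later steps need not be reached.

Step 3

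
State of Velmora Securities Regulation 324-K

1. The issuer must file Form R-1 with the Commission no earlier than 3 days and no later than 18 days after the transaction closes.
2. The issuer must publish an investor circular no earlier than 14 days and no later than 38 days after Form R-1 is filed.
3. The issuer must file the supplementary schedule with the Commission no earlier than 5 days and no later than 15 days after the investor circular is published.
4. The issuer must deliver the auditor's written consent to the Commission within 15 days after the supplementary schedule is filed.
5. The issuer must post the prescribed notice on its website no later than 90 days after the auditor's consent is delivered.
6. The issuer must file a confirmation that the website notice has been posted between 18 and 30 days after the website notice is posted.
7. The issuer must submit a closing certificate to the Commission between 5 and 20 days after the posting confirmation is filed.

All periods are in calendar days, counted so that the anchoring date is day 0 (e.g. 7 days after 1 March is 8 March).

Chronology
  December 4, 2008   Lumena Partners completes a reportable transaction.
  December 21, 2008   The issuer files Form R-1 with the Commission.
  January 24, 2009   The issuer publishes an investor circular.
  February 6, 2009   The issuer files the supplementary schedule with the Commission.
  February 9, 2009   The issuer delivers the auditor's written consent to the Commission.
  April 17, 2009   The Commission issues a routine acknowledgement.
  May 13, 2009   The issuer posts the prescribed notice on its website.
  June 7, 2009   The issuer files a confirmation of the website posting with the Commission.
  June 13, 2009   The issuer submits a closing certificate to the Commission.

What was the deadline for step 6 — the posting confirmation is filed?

Step 6 runs from May 13, 2009, when the website notice is posted. The window is 18–30 days after May 13, 2009; it closes on June 12, 2009.

June 12, 2009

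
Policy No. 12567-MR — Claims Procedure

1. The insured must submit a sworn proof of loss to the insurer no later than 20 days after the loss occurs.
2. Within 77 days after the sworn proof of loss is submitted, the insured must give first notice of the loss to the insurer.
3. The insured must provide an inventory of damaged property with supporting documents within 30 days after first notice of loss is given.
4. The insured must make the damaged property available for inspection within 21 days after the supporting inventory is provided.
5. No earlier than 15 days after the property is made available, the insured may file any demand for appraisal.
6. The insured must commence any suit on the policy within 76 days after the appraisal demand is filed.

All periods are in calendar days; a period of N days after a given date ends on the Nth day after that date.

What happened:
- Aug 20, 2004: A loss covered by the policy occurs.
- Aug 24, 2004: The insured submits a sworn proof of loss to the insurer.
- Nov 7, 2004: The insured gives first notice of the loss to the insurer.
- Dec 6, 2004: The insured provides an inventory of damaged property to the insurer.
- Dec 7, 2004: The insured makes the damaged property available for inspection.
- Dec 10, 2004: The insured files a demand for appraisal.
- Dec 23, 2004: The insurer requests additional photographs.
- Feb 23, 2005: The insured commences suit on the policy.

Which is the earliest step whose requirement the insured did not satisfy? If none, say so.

Step 5

Step 1 — counting 20 days from Aug 20, 2004 (when the loss occurs) gives a deadline of Sep 9, 2004; done Aug 24, 2004 — timely.
Step 2 — counting 77 days from Aug 24, 2004 (when the sworn proof of loss is submitted) gives a deadline of Nov 9, 2004; Nov 7, 2004 is within that limit.
Step 3 — counting 30 days from Nov 7, 2004 (when first notice of loss is given) gives a deadline of Dec 7, 2004; completed Dec 6, 2004, before the deadline.
Step 4 — counting 21 days from Dec 6, 2004 (when the supporting inventory is provided) gives a deadline of Dec 27, 2004; Dec 7, 2004 is within that limit.
Step 5 — must wait 15 days from Dec 7, 2004 (when the property is made available), so not before Dec 22, 2004; done Dec 10, 2004 — 12 days too early.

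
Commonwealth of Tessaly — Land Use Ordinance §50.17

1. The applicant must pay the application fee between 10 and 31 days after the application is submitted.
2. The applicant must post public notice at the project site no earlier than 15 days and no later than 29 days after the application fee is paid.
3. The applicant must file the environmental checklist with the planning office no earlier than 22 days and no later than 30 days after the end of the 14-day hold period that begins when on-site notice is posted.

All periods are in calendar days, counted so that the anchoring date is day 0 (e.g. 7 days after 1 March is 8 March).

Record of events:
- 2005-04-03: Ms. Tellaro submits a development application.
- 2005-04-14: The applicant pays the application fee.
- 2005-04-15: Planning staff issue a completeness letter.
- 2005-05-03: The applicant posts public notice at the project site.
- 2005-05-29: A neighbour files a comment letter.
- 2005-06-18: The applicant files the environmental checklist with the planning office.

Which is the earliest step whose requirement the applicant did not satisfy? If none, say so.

Step 1: the window is 10–31 days after 2005-04-03 (when the application is submitted), so 2005-04-13 through 2005-05-04; done 2005-04-14 — within the window.
Step 2: the window is 15–29 days after 2005-04-14 (when the application fee is paid), so 2005-04-29 through 2005-05-13; done 2005-05-03, which is between those dates.
Step 3: the window is 22–30 days after 2005-05-17 (end of the 14-day hold period, which began when on-site notice is posted on 2005-05-03), so 2005-06-08 through 2005-06-16; done 2005-06-18 — 2 days after the window closed.
That is the first point of non-compliance.

Step 3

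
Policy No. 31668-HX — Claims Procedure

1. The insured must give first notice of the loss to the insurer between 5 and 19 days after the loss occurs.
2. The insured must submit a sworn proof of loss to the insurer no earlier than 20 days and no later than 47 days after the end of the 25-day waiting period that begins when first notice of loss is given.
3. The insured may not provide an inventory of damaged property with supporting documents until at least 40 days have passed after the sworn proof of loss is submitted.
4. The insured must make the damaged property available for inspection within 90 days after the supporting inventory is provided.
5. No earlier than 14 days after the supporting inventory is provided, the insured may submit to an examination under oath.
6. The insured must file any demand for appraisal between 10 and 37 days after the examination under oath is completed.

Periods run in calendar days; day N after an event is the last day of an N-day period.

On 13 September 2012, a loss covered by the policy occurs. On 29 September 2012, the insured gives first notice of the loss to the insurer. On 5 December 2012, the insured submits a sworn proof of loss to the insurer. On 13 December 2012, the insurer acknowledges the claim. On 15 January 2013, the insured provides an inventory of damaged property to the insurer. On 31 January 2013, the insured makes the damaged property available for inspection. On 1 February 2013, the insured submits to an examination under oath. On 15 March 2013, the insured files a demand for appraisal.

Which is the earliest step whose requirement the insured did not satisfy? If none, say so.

Step 1 — 5 and 19 days from 13 September 2012 (when the loss occurs) are 18 September 2012 and 2 October 2012 respectively; done 29 September 2012, which is between those dates.
Step 2 — 20 and 47 days from 24 October 2012 (end of the 25-day waiting period, which began when first notice of loss is given on 29 September 2012) are 13 November 2012 and 10 December 2012 respectively; 5 December 2012 falls inside that range.
Step 3 — must wait 40 days from 5 December 2012 (when the sworn proof of loss is submitted), so not before 14 January 2013; done 15 January 2013, after the minimum wait.
Step 4 — counting 90 days from 15 January 2013 (when the supporting inventory is provided) gives a deadline of 15 April 2013; completed 31 January 2013, before the deadline.
Step 5 — must wait 14 days from 15 January 2013 (when the supporting inventory is provided), so not before 29 January 2013; 1 February 2013 is on or after that date.
Step 6 — 10 and 37 days from 1 February 2013 (when the examination under oath is completed) are 11 February 2013 and 10 March 2013 respectively; done 15 March 2013 — 5 days after the window closed.
The procedure was therefore not followed at step 6.

Step 6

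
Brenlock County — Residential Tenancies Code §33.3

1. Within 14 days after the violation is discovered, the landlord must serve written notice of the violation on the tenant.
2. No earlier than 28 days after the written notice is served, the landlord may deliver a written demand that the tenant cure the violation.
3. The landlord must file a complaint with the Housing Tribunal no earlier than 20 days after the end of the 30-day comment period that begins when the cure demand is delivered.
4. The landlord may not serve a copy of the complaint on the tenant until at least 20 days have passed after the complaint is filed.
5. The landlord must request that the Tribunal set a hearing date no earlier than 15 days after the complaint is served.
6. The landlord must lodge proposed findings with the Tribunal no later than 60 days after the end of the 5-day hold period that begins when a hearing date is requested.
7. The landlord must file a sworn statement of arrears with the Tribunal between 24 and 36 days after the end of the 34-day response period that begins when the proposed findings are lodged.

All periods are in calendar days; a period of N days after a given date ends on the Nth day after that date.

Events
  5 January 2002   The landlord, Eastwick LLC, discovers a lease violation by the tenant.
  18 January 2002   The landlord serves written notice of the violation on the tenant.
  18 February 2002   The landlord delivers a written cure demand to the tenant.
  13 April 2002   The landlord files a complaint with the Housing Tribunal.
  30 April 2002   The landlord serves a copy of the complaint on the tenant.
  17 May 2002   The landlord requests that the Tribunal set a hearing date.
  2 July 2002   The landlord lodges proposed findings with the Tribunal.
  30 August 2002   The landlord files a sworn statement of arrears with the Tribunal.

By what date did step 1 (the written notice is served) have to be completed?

Step 1 runs from 5 January 2002, when the violation is discovered. 14 days after 5 January 2002 is 19 January 2002.

19 January 2002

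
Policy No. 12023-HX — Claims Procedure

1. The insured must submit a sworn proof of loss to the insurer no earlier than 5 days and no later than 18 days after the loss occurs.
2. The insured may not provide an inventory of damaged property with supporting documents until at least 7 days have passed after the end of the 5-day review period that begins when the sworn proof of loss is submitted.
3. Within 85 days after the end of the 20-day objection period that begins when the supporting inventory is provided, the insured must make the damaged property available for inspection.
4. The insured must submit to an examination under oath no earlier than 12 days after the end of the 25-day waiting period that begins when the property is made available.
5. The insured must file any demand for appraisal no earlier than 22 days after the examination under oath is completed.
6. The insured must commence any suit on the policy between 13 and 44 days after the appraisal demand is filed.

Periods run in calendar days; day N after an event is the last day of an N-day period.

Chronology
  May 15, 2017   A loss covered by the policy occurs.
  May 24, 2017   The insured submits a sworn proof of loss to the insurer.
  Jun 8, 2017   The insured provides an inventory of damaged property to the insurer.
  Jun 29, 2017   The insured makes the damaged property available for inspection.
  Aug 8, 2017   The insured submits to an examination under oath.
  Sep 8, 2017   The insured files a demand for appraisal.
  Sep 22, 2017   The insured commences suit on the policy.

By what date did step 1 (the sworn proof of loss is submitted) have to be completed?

Jun 2, 2017

Step 1 runs from May 15, 2017, when the loss occurs. The window is 5–18 days after May 15, 2017; it closes on Jun 2, 2017.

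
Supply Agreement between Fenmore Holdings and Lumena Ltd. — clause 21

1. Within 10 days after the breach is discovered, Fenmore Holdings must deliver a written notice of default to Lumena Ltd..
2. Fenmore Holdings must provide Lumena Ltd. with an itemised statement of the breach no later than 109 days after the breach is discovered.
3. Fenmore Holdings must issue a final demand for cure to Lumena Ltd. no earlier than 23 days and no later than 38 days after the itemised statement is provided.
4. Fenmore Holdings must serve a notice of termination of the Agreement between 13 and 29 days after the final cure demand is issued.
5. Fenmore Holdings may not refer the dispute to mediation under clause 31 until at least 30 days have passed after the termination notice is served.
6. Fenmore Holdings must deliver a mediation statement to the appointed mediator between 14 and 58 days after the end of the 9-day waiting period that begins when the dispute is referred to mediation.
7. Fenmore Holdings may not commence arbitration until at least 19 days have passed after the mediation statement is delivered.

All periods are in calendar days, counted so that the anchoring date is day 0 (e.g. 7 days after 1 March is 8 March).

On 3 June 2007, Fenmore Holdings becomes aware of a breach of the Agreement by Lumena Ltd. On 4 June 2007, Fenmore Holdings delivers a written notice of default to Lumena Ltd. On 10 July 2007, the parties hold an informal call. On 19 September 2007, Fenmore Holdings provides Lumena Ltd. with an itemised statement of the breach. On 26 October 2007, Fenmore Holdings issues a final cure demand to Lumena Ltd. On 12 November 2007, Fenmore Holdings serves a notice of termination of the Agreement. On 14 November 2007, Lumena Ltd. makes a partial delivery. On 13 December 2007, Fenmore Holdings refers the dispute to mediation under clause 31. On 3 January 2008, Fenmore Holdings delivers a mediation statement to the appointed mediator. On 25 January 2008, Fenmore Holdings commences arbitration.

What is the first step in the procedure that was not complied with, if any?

Step 6

(1) due by 3 June 2007 + 10 days = 13 June 2007; done 4 June 2007 — timely.
(2) due by 3 June 2007 + 109 days = 20 September 2007; completed 19 September 2007, before the deadline.
(3) the permitted window runs from 19 September 2007 + 23 = 12 October 2007 to 19 September 2007 + 38 = 27 October 2007; 26 October 2007 falls inside that range.
(4) the permitted window runs from 26 October 2007 + 13 = 8 November 2007 to 26 October 2007 + 29 = 24 November 2007; done 12 November 2007, which is between those dates.
(5) permitted from 12 November 2007 + 30 days = 12 December 2007 onward; done 13 December 2007, after the minimum wait.
(6) the permitted window runs from 22 December 2007 + 14 = 5 January 2008 to 22 December 2007 + 58 = 18 February 2008; 3 January 2008 is 2 days too early.
That is the first point of non-compliance.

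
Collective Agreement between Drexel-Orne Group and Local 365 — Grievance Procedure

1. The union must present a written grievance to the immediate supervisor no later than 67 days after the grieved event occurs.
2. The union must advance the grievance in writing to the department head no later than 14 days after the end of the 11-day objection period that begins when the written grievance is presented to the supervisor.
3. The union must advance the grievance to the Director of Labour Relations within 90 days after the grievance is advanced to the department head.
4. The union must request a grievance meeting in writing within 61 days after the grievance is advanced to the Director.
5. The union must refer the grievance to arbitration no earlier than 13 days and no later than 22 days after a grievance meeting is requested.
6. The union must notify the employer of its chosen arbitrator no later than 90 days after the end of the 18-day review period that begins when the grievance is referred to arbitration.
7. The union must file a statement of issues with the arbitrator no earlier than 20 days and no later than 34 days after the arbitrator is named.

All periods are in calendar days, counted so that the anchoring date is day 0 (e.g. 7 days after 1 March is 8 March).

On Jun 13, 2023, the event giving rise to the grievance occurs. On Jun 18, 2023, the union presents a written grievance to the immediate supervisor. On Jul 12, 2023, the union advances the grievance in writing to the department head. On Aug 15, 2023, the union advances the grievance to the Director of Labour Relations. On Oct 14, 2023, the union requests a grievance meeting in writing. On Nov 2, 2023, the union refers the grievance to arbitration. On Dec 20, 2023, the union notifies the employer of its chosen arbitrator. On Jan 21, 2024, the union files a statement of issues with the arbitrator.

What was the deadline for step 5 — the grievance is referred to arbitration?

Nov 5, 2023

Step 5 runs from Oct 14, 2023, when a grievance meeting is requested. The window is 13–22 days after Oct 14, 2023; it closes on Nov 5, 2023.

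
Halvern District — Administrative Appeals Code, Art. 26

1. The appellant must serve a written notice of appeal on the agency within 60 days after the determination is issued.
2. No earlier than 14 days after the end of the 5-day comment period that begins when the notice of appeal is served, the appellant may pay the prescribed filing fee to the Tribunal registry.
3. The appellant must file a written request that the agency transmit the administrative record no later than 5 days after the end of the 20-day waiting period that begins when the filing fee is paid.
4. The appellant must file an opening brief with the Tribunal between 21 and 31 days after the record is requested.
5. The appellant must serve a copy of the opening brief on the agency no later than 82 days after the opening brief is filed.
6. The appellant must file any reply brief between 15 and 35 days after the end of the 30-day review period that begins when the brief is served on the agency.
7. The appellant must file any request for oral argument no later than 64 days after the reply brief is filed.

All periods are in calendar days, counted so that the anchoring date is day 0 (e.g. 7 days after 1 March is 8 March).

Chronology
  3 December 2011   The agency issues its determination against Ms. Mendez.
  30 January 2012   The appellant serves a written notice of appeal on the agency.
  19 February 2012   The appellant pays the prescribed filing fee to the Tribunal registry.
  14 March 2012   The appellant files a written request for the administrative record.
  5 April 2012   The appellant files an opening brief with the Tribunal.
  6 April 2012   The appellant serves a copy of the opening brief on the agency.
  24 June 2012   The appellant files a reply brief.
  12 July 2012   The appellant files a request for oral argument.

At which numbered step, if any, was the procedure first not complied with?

Step 6

(1) due by 3 December 2011 + 60 days = 1 February 2012; completed 30 January 2012, before the deadline.
(2) permitted from 4 February 2012 + 14 days = 18 February 2012 onward; 19 February 2012 is on or after that date.
(3) due by 10 March 2012 + 5 days = 15 March 2012; completed 14 March 2012, before the deadline.
(4) the permitted window runs from 14 March 2012 + 21 = 4 April 2012 to 14 March 2012 + 31 = 14 April 2012; done 5 April 2012 — within the window.
(5) due by 5 April 2012 + 82 days = 26 June 2012; done 6 April 2012 — timely.
(6) the permitted window runs from 6 May 2012 + 15 = 21 May 2012 to 6 May 2012 + 35 = 10 June 2012; done 24 June 2012 — 14 days after the window closed.
No need to go further; step 6 was not satisfied.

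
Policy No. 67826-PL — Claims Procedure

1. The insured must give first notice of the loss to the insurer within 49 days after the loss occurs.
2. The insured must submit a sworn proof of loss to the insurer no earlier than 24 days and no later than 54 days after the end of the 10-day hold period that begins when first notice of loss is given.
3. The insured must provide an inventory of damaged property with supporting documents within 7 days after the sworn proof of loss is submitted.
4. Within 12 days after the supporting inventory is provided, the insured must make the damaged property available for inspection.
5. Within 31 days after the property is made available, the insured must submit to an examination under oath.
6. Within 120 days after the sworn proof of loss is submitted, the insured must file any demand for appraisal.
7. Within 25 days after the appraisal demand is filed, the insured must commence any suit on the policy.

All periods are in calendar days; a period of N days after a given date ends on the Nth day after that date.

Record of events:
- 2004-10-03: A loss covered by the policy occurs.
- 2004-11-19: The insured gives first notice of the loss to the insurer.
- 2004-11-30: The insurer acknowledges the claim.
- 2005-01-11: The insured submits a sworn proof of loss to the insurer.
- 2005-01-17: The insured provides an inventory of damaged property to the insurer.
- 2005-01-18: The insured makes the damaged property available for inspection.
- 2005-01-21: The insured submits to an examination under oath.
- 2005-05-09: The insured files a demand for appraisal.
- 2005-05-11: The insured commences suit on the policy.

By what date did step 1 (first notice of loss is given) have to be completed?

Step 1 runs from 2004-10-03, when the loss occurs. 49 days after 2004-10-03 is 2004-11-21.

2004-11-21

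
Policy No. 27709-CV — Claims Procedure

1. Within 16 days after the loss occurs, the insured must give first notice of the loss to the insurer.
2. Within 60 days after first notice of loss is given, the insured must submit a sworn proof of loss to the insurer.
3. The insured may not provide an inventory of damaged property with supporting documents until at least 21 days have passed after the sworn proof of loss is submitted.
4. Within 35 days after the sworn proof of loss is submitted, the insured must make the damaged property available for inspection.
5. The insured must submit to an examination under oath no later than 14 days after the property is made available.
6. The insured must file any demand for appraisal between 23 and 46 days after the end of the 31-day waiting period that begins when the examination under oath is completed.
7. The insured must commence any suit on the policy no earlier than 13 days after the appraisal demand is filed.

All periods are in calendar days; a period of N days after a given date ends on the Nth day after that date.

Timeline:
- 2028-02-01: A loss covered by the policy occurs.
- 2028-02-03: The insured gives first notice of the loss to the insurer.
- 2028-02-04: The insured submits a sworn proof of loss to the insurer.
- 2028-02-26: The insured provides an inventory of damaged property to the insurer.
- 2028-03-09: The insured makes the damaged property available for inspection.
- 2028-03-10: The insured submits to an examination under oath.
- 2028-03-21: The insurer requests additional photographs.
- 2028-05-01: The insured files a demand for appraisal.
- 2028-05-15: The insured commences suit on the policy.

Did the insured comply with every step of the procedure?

Step 1 — counting 16 days from 2028-02-01 (when the loss occurs) gives a deadline of 2028-02-17; completed 2028-02-03, before the deadline.
Step 2 — counting 60 days from 2028-02-03 (when first notice of loss is given) gives a deadline of 2028-04-03; done 2028-02-04 — timely.
Step 3 — must wait 21 days from 2028-02-04 (when the sworn proof of loss is submitted), so not before 2028-02-25; done 2028-02-26, after the minimum wait.
Step 4 — counting 35 days from 2028-02-04 (when the sworn proof of loss is submitted) gives a deadline of 2028-03-10; done 2028-03-09 — timely.
Step 5 — counting 14 days from 2028-03-09 (when the property is made available) gives a deadline of 2028-03-23; done 2028-03-10 — timely.
Step 6 — 23 and 46 days from 2028-04-10 (end of the 31-day waiting period, which began when the examination under oath is completed on 2028-03-10) are 2028-05-03 and 2028-05-26 respectively; 2028-05-01 is 2 days too early.

No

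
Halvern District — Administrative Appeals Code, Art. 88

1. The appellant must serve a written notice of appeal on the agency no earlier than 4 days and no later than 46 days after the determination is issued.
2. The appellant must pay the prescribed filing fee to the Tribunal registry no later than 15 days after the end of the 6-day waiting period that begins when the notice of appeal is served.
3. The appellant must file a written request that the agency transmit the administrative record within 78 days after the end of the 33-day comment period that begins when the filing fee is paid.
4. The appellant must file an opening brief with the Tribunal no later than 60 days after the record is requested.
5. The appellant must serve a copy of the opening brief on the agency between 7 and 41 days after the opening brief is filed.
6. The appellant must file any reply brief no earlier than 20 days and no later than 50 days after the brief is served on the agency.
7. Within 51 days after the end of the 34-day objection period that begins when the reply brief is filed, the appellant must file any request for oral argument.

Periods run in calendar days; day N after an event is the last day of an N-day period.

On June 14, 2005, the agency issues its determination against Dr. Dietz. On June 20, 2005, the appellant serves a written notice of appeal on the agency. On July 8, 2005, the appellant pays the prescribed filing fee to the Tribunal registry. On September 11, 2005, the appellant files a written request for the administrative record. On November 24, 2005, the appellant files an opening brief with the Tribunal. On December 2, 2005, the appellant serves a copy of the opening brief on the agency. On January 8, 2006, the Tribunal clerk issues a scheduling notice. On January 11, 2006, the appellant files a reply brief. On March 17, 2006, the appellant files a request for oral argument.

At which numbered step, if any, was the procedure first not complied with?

Step 4

(1) the permitted window runs from June 14, 2005 + 4 = June 18, 2005 to June 14, 2005 + 46 = July 30, 2005; June 20, 2005 falls inside that range.
(2) due by June 26, 2005 + 15 days = July 11, 2005; completed July 8, 2005, before the deadline.
(3) due by August 10, 2005 + 78 days = October 27, 2005; done September 11, 2005 — timely.
(4) due by September 11, 2005 + 60 days = November 10, 2005; done November 24, 2005 — 14 days late.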